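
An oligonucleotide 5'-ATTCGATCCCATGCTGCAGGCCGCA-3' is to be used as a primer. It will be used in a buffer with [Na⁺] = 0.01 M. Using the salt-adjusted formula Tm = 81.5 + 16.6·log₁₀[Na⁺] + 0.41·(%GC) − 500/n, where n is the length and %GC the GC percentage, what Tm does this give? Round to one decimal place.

Length n = 25. Counting bases: T=5, C=9, G=6, A=5
G+C = 15, so %GC = 15/25 × 100 = 60%
Salt term: 16.6 × (-2) = -33.2
GC term: 0.41 × 60 = 24.6; length term: −500/25 = −20
Tm = 81.5 + (-33.2) + 24.6 − 20 = 52.9 → 52.9°C

52.9°C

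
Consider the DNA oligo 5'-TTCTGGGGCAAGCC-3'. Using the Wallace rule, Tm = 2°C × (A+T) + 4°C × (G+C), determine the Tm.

Counting bases: A=2, T=3, G=5, C=4
AT pairs contribute 5, GC pairs contribute 9.
Tm = 4·9 + 2·5 = 36 + 10 = 46°C

46°C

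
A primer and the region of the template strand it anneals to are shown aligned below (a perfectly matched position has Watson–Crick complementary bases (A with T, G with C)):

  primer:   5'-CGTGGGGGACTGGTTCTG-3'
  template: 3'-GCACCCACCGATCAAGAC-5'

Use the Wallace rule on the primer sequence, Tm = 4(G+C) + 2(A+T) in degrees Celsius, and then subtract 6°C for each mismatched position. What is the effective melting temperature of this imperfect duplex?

42°C

Primer base counts: A=1, T=5, G=9, C=3 → A+T=6, G+C=12
Perfect-match Tm = 2(6) + 4(12) = 12 + 48 = 60°C
Mismatches (positions where the bases are not complementary): 3 (at positions 7, 9, 12)
Effective Tm = 60 − 3×6 = 60 − 18 = 42°C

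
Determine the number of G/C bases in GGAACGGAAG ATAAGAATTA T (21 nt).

Scanning the sequence gives T=4, G=6, C=1, A=10.
Total G or C: 6 + 1 = 7

7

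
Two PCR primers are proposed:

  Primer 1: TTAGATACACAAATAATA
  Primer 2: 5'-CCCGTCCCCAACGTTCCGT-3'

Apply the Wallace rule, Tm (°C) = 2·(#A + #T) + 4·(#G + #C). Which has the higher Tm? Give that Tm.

Primer 2, 64°C

Primer 1: A+T=15, G+C=3 → Tm = 2(15)+4(3) = 42°C
Primer 2: A+T=6, G+C=13 → Tm = 2(6)+4(13) = 64°C
42°C vs 64°C → primer 2 is higher.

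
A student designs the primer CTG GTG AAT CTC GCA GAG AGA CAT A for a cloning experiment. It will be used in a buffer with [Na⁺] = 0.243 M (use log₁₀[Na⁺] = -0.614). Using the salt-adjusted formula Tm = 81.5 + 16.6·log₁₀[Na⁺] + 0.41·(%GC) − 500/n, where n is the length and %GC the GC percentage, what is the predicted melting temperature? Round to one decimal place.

Length n = 25. Scanning the sequence gives A=8, T=5, C=5, G=7.
G+C = 12, so %GC = 12/25 × 100 = 48%
Salt term: 16.6 × (-0.614) = -10.192
GC term: 0.41 × 48 = 19.68; length term: −500/25 = −20
Tm = 81.5 + (-10.192) + 19.68 − 20 = 70.988 → 71.0°C

71.0°C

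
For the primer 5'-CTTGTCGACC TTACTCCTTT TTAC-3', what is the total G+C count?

10

C=8, A=3, G=2, T=11
G+C = 2 + 8 = 10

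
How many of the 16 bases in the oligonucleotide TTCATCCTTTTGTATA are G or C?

Base counts: G=1, A=3, T=9, C=3
G+C = 1 + 3 = 4

4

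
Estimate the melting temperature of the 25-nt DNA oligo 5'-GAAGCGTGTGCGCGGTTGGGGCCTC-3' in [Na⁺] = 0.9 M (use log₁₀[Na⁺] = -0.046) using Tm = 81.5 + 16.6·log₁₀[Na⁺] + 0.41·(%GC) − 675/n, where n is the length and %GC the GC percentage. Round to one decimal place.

Length n = 25. Base counts: C=6, A=2, G=12, T=5
G+C = 18, so %GC = 18/25 × 100 = 72%
Salt term: 16.6 × (-0.046) = -0.764
GC term: 0.41 × 72 = 29.52; length term: −675/25 = −27
Tm = 81.5 + (-0.764) + 29.52 − 27 = 83.256 → 83.3°C

83.3°C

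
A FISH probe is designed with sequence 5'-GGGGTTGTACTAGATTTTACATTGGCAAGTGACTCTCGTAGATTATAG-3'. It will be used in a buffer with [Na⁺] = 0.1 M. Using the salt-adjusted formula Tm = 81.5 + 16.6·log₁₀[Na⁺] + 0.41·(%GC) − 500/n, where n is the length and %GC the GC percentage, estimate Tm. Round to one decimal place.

70.7°C

Length n = 48. Base counts: G=13, C=6, A=12, T=17
G+C = 19, so %GC = 19/48 × 100 = 39.583%
Salt term: 16.6 × (-1) = -16.6
GC term: 0.41 × 39.583 = 16.229; length term: −500/48 = −10.417
Tm = 81.5 + (-16.6) + 16.229 − 10.417 = 70.712 → 70.7°C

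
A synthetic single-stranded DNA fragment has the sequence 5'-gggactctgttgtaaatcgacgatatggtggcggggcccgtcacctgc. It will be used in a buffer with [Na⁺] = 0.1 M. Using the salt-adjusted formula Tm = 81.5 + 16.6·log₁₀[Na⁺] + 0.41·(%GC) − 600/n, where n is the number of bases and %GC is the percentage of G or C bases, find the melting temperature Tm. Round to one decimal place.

77.2°C

Length n = 48. C=12, T=11, G=17, A=8
G+C = 29, so %GC = 29/48 × 100 = 60.417%
Salt term: 16.6 × (-1) = -16.6
GC term: 0.41 × 60.417 = 24.771; length term: −600/48 = −12.5
Tm = 81.5 + (-16.6) + 24.771 − 12.5 = 77.171 → 77.2°C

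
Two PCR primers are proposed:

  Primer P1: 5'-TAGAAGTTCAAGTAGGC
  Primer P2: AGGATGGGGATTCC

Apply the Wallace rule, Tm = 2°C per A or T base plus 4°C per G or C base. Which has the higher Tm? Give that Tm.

Primer P1: A+T=10, G+C=7 → Tm = 2(10)+4(7) = 48°C
Primer P2: A+T=6, G+C=8 → Tm = 2(6)+4(8) = 44°C
48°C vs 44°C → primer P1 is higher.

Primer P1, 48°C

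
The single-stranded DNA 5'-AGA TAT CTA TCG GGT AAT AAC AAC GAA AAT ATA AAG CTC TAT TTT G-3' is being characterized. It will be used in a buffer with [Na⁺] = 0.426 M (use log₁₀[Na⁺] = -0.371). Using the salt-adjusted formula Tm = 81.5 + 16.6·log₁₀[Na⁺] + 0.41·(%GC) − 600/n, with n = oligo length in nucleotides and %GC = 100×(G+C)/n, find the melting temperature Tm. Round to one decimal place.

Length n = 46. T=14, G=7, A=19, C=6
G+C = 13, so %GC = 13/46 × 100 = 28.261%
Salt term: 16.6 × (-0.371) = -6.159
GC term: 0.41 × 28.261 = 11.587; length term: −600/46 = −13.043
Tm = 81.5 + (-6.159) + 11.587 − 13.043 = 73.885 → 73.9°C

73.9°C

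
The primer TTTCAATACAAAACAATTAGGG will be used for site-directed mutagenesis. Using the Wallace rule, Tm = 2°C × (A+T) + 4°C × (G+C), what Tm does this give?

Scanning the sequence gives T=6, A=10, C=3, G=3.
So N_AT = 16 and N_GC = 6.
Tm = 4·6 + 2·16 = 24 + 32 = 56°C

56°C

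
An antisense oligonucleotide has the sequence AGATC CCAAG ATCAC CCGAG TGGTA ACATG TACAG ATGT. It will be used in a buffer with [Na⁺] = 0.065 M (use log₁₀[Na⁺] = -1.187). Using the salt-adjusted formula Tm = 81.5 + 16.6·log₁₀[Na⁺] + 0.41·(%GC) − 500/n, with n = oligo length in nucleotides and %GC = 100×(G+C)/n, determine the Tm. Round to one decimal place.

Length n = 39. A=13, G=9, T=8, C=9
G+C = 18, so %GC = 18/39 × 100 = 46.154%
Salt term: 16.6 × (-1.187) = -19.704
GC term: 0.41 × 46.154 = 18.923; length term: −500/39 = −12.821
Tm = 81.5 + (-19.704) + 18.923 − 12.821 = 67.898 → 67.9°C

67.9°C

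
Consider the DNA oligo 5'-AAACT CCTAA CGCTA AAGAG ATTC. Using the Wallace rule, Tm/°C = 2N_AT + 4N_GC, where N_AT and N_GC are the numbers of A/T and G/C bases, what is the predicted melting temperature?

66°C

Scanning the sequence gives G=3, C=6, A=10, T=5.
A+T = 15, G+C = 9
Tm = 2×15 + 4×9 = 66°C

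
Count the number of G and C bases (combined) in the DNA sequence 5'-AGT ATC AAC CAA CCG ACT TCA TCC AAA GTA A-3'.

12

Base counts: G=3, C=9, A=13, T=6
G+C = 3 + 9 = 12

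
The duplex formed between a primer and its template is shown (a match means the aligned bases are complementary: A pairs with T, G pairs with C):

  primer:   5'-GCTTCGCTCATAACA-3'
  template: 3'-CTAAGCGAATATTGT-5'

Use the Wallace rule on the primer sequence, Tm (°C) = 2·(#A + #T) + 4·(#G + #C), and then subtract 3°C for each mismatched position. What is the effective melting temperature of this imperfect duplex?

38°C

Primer base counts: A=4, T=4, G=2, C=5 → A+T=8, G+C=7
Perfect-match Tm = 2(8) + 4(7) = 16 + 28 = 44°C
Mismatches (positions where the bases are not complementary): 2 (at positions 2, 9)
Effective Tm = 44 − 2×3 = 44 − 6 = 38°C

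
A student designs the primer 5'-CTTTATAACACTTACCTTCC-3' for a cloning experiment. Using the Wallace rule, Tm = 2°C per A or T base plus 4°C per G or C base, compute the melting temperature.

54°C

Counting bases: G=0, T=8, C=7, A=5
AT pairs contribute 13, GC pairs contribute 7.
Tm = 4·7 + 2·13 = 28 + 26 = 54°C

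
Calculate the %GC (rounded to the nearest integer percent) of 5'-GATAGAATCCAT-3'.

33%

G=2, C=2, A=5, T=3
G+C = 2 + 2 = 4 out of 12 bases
%GC = 4/12 × 100 = 33.33% ≈ 33%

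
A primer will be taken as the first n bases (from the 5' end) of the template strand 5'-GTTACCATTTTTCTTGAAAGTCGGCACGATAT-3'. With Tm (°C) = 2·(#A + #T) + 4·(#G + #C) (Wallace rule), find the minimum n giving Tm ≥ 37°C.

First 14 bases: GTTACCATTTTTCT → Tm = 36°C (< 37°C)
First 15 bases: GTTACCATTTTTCTT → Tm = 38°C (≥ 37°C)
Each additional base adds 2°C (A/T) or 4°C (G/C), so Tm is non-decreasing in n; n = 15 is the first length to reach 37°C.

n = 15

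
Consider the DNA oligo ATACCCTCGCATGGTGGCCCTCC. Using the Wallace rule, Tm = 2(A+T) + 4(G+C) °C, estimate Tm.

76°C

Base counts: T=5, C=10, A=3, G=5
A+T = 8, G+C = 15
Tm = 2×8 + 4×15 = 76°C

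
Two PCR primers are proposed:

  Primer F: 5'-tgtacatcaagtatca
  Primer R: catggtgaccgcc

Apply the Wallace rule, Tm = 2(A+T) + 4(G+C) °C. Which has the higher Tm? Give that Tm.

Primer R, 44°C

Primer F: A+T=11, G+C=5 → Tm = 2(11)+4(5) = 42°C
Primer R: A+T=4, G+C=9 → Tm = 2(4)+4(9) = 44°C
42°C vs 44°C → primer R is higher.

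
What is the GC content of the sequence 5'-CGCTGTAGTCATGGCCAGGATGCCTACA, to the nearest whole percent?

T=6, G=8, A=6, C=8
G+C = 8 + 8 = 16 out of 28 bases
%GC = 16/28 × 100 = 57.14% ≈ 57%

57%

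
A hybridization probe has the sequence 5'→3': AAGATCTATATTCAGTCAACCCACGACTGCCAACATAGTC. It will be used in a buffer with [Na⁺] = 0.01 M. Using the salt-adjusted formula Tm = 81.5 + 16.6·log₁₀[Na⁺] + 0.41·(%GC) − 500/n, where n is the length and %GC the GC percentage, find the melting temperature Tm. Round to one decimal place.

53.2°C

Length n = 40. C=12, G=5, A=14, T=9
G+C = 17, so %GC = 17/40 × 100 = 42.5%
Salt term: 16.6 × (-2) = -33.2
GC term: 0.41 × 42.5 = 17.425; length term: −500/40 = −12.5
Tm = 81.5 + (-33.2) + 17.425 − 12.5 = 53.225 → 53.2°C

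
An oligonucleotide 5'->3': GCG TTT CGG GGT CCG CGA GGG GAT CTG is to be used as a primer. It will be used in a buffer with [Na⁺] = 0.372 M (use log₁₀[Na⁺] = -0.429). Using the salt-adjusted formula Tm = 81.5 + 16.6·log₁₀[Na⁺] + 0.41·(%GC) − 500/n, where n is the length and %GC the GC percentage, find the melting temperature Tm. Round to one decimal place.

Length n = 27. Counting bases: C=6, G=13, T=6, A=2
G+C = 19, so %GC = 19/27 × 100 = 70.37%
Salt term: 16.6 × (-0.429) = -7.121
GC term: 0.41 × 70.37 = 28.852; length term: −500/27 = −18.519
Tm = 81.5 + (-7.121) + 28.852 − 18.519 = 84.712 → 84.7°C

84.7°C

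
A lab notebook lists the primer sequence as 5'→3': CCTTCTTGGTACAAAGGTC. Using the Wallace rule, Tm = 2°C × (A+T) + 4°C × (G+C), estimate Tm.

Base counts: C=5, G=4, A=4, T=6
AT pairs contribute 10, GC pairs contribute 9.
Tm = 2(10) + 4(9) = 20 + 36 = 56°C

56°C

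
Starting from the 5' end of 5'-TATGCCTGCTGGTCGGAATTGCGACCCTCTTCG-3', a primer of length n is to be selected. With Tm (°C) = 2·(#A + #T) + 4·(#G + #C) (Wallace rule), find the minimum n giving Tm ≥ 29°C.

First 9 bases: TATGCCTGC → Tm = 28°C (< 29°C)
First 10 bases: TATGCCTGCT → Tm = 30°C (≥ 29°C)
Since every base adds ≥2°C, Tm only increases with n, so the threshold is first crossed at n = 10.

n = 10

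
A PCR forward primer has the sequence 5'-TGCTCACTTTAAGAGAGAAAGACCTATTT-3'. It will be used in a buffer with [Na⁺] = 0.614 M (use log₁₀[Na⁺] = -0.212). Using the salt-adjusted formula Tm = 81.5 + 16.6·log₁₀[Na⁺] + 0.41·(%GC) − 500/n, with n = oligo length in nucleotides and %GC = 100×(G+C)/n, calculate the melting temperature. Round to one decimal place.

Length n = 29. Base counts: T=9, C=5, G=5, A=10
G+C = 10, so %GC = 10/29 × 100 = 34.483%
Salt term: 16.6 × (-0.212) = -3.519
GC term: 0.41 × 34.483 = 14.138; length term: −500/29 = −17.241
Tm = 81.5 + (-3.519) + 14.138 − 17.241 = 74.878 → 74.9°C

74.9°C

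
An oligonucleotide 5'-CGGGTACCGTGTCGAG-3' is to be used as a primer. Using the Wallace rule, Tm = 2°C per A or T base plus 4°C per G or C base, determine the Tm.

Base counts: T=3, C=4, A=2, G=7
A+T = 5, G+C = 11
Tm = 2(5) + 4(11) = 10 + 44 = 54°C

54°C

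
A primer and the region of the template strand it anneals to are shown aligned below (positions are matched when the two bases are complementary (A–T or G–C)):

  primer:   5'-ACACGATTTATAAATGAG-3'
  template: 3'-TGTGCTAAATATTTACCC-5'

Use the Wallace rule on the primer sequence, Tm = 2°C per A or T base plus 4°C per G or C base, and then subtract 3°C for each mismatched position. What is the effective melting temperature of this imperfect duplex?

43°C

Primer base counts: A=8, T=5, G=3, C=2 → A+T=13, G+C=5
Perfect-match Tm = 2(13) + 4(5) = 26 + 20 = 46°C
Mismatches (positions where the bases are not complementary): 1 (at position 17)
Effective Tm = 46 − 1×3 = 46 − 3 = 43°C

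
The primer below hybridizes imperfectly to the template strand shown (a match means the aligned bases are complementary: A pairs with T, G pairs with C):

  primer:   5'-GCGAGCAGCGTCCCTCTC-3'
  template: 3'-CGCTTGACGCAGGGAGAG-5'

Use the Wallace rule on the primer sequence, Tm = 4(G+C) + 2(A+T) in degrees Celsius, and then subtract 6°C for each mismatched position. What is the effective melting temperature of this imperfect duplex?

50°C

Primer base counts: A=2, T=3, G=5, C=8 → A+T=5, G+C=13
Perfect-match Tm = 2(5) + 4(13) = 10 + 52 = 62°C
Mismatches (positions where the bases are not complementary): 2 (at positions 5, 7)
Effective Tm = 62 − 2×6 = 62 − 12 = 50°C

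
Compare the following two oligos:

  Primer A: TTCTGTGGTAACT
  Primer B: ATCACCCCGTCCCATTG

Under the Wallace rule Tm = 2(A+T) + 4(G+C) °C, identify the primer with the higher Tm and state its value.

Primer A: A+T=8, G+C=5 → Tm = 2(8)+4(5) = 36°C
Primer B: A+T=7, G+C=10 → Tm = 2(7)+4(10) = 54°C
36°C vs 54°C → primer B is higher.

Primer B, 54°C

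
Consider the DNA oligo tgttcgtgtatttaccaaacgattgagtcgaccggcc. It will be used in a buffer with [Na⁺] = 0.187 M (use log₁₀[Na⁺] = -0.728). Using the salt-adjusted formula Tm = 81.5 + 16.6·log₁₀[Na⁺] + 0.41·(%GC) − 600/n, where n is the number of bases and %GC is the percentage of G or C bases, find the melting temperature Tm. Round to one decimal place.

73.1°C

Length n = 37. Scanning the sequence gives C=9, G=9, T=11, A=8.
G+C = 18, so %GC = 18/37 × 100 = 48.649%
Salt term: 16.6 × (-0.728) = -12.085
GC term: 0.41 × 48.649 = 19.946; length term: −600/37 = −16.216
Tm = 81.5 + (-12.085) + 19.946 − 16.216 = 73.145 → 73.1°C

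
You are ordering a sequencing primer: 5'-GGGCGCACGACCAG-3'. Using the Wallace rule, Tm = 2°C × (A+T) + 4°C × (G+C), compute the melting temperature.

50°C

T=0, A=3, G=6, C=5
So N_AT = 3 and N_GC = 11.
Tm = 2(3) + 4(11) = 6 + 44 = 50°C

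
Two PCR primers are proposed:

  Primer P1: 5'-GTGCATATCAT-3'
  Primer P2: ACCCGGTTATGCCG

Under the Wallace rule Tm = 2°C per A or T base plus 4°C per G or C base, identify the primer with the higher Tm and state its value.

Primer P2, 46°C

Primer P1: A+T=7, G+C=4 → Tm = 2(7)+4(4) = 30°C
Primer P2: A+T=5, G+C=9 → Tm = 2(5)+4(9) = 46°C
30°C vs 46°C → primer P2 is higher.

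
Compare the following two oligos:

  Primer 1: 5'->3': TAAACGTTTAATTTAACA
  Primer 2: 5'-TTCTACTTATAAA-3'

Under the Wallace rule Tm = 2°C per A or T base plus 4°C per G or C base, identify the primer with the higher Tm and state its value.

Primer 1: A+T=15, G+C=3 → Tm = 2(15)+4(3) = 42°C
Primer 2: A+T=11, G+C=2 → Tm = 2(11)+4(2) = 30°C
42°C vs 30°C → primer 1 is higher.

Primer 1, 42°C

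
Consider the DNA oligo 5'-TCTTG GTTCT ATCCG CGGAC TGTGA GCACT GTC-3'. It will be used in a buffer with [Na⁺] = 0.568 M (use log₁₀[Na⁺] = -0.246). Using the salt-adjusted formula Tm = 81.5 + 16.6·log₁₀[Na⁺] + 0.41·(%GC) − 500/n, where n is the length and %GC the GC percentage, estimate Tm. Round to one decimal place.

84.6°C

Length n = 33. Counting bases: C=9, T=11, A=4, G=9
G+C = 18, so %GC = 18/33 × 100 = 54.545%
Salt term: 16.6 × (-0.246) = -4.084
GC term: 0.41 × 54.545 = 22.363; length term: −500/33 = −15.152
Tm = 81.5 + (-4.084) + 22.363 − 15.152 = 84.627 → 84.6°C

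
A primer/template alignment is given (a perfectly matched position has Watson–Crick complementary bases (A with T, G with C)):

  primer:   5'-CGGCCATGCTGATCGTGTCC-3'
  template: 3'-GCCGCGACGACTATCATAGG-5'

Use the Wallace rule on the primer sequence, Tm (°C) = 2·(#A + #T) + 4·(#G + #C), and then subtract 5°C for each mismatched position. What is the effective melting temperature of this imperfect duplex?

Primer base counts: A=2, T=5, G=6, C=7 → A+T=7, G+C=13
Perfect-match Tm = 2(7) + 4(13) = 14 + 52 = 66°C
Mismatches (positions where the bases are not complementary): 4 (at positions 5, 6, 14, 17)
Effective Tm = 66 − 4×5 = 66 − 20 = 46°C

46°C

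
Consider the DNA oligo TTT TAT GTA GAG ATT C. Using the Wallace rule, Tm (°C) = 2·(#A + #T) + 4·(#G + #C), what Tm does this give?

Scanning the sequence gives G=3, T=8, C=1, A=4.
A+T = 12, G+C = 4
Tm = 2(12) + 4(4) = 24 + 16 = 40°C

40°C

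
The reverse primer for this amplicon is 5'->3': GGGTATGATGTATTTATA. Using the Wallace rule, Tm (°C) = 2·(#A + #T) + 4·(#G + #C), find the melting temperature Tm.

Scanning the sequence gives C=0, G=5, A=5, T=8.
AT pairs contribute 13, GC pairs contribute 5.
Tm = 2(13) + 4(5) = 26 + 20 = 46°C

46°C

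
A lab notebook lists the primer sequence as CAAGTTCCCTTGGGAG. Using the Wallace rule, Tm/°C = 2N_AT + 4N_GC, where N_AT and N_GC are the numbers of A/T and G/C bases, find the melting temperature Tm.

T=4, G=5, C=4, A=3
So N_AT = 7 and N_GC = 9.
Tm = 4·9 + 2·7 = 36 + 14 = 50°C

50°C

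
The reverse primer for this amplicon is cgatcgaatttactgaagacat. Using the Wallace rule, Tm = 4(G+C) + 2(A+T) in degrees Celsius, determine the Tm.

60°C

Counting bases: G=4, T=6, C=4, A=8
A+T = 14, G+C = 8
Tm = 2×14 + 4×8 = 60°C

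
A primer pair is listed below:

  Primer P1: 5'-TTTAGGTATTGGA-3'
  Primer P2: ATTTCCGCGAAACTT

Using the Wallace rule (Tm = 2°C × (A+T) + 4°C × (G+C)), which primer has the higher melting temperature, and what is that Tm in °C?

Primer P1: A+T=9, G+C=4 → Tm = 2(9)+4(4) = 34°C
Primer P2: A+T=9, G+C=6 → Tm = 2(9)+4(6) = 42°C
34°C vs 42°C → primer P2 is higher.

Primer P2, 42°C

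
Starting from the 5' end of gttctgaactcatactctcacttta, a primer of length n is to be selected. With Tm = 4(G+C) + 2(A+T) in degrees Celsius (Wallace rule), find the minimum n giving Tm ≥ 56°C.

First 19 bases: GTTCTGAACTCATACTCTC → Tm = 54°C (< 56°C)
First 20 bases: GTTCTGAACTCATACTCTCA → Tm = 56°C (≥ 56°C)
Each additional base adds 2°C (A/T) or 4°C (G/C), so Tm is non-decreasing in n; n = 20 is the first length to reach 56°C.

n = 20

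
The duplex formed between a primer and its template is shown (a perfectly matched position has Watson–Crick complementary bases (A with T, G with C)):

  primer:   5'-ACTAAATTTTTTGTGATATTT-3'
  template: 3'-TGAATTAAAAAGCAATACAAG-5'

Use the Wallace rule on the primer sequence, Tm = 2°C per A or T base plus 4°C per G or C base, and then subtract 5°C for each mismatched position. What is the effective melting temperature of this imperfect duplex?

Primer base counts: A=6, T=12, G=2, C=1 → A+T=18, G+C=3
Perfect-match Tm = 2(18) + 4(3) = 36 + 12 = 48°C
Mismatches (positions where the bases are not complementary): 5 (at positions 4, 12, 15, 18, 21)
Effective Tm = 48 − 5×5 = 48 − 25 = 23°C

23°C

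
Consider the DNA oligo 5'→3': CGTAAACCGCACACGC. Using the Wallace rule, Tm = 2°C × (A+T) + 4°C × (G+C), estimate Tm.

Counting bases: T=1, A=5, G=3, C=7
A+T = 6, G+C = 10
Tm = 2×6 + 4×10 = 52°C

52°C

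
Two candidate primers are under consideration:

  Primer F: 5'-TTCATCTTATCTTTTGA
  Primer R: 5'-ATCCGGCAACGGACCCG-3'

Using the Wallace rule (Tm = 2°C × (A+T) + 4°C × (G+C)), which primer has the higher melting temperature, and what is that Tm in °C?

Primer F: A+T=13, G+C=4 → Tm = 2(13)+4(4) = 42°C
Primer R: A+T=5, G+C=12 → Tm = 2(5)+4(12) = 58°C
42°C vs 58°C → primer R is higher.

Primer R, 58°C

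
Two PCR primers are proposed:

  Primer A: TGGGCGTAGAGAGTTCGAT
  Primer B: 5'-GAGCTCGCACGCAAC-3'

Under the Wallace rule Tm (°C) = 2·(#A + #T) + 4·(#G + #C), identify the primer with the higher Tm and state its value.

Primer A, 58°C

Primer A: A+T=9, G+C=10 → Tm = 2(9)+4(10) = 58°C
Primer B: A+T=5, G+C=10 → Tm = 2(5)+4(10) = 50°C
58°C vs 50°C → primer A is higher.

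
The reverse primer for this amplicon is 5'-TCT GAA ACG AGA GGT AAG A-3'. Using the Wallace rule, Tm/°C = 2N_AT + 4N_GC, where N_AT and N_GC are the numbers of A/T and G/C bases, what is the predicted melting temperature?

54°C

Scanning the sequence gives A=8, C=2, G=6, T=3.
AT pairs contribute 11, GC pairs contribute 8.
Tm = 4·8 + 2·11 = 32 + 22 = 54°C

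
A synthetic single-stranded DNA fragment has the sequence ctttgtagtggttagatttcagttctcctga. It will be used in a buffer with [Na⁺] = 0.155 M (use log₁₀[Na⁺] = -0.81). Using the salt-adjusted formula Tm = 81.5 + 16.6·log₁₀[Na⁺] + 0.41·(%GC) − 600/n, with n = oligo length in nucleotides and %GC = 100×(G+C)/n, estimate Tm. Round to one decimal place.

Length n = 31. A=5, C=5, G=7, T=14
G+C = 12, so %GC = 12/31 × 100 = 38.71%
Salt term: 16.6 × (-0.81) = -13.446
GC term: 0.41 × 38.71 = 15.871; length term: −600/31 = −19.355
Tm = 81.5 + (-13.446) + 15.871 − 19.355 = 64.57 → 64.6°C

64.6°C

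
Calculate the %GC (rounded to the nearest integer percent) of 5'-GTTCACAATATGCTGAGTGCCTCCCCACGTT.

Counting bases: A=6, T=9, G=6, C=10
G+C = 6 + 10 = 16 out of 31 bases
%GC = 16/31 × 100 = 51.61% ≈ 52%

52%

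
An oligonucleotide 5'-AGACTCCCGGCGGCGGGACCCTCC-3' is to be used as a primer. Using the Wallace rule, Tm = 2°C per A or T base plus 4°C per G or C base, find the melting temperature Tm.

86°C

Scanning the sequence gives C=11, A=3, G=8, T=2.
AT pairs contribute 5, GC pairs contribute 19.
Tm = 2(5) + 4(19) = 10 + 76 = 86°C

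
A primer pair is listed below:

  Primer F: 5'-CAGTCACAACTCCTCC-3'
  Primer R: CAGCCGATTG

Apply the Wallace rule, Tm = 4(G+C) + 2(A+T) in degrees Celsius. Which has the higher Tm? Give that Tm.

Primer F, 50°C

Primer F: A+T=7, G+C=9 → Tm = 2(7)+4(9) = 50°C
Primer R: A+T=4, G+C=6 → Tm = 2(4)+4(6) = 32°C
50°C vs 32°C → primer F is higher.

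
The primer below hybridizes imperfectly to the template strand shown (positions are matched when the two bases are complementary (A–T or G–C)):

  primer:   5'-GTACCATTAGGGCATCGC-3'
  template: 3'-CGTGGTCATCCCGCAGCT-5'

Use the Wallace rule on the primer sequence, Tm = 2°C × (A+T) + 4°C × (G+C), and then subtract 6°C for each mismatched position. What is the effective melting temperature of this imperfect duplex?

32°C

Primer base counts: A=4, T=4, G=5, C=5 → A+T=8, G+C=10
Perfect-match Tm = 2(8) + 4(10) = 16 + 40 = 56°C
Mismatches (positions where the bases are not complementary): 4 (at positions 2, 7, 14, 18)
Effective Tm = 56 − 4×6 = 56 − 24 = 32°C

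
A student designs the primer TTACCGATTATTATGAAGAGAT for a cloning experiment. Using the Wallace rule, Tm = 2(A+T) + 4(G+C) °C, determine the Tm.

56°C

Base counts: C=2, T=8, A=8, G=4
A+T = 16, G+C = 6
Tm = 4·6 + 2·16 = 24 + 32 = 56°C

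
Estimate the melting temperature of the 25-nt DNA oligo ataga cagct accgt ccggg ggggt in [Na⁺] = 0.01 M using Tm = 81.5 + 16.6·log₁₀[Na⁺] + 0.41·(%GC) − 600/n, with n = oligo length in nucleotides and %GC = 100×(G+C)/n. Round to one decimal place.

50.5°C

Length n = 25. Scanning the sequence gives A=5, T=4, C=6, G=10.
G+C = 16, so %GC = 16/25 × 100 = 64%
Salt term: 16.6 × (-2) = -33.2
GC term: 0.41 × 64 = 26.24; length term: −600/25 = −24
Tm = 81.5 + (-33.2) + 26.24 − 24 = 50.54 → 50.5°C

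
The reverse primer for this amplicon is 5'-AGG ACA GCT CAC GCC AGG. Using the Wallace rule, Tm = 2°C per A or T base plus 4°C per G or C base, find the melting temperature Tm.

60°C

Base counts: T=1, C=6, G=6, A=5
A+T = 6, G+C = 12
Tm = 4·12 + 2·6 = 48 + 12 = 60°C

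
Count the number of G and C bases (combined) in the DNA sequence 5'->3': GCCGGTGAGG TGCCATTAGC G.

14

Base counts: C=5, T=4, G=9, A=3
Total G or C: 9 + 5 = 14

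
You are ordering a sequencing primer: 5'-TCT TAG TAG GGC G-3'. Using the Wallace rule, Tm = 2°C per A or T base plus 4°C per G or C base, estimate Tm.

Scanning the sequence gives A=2, C=2, T=4, G=5.
AT pairs contribute 6, GC pairs contribute 7.
Tm = 2(6) + 4(7) = 12 + 28 = 40°C

40°C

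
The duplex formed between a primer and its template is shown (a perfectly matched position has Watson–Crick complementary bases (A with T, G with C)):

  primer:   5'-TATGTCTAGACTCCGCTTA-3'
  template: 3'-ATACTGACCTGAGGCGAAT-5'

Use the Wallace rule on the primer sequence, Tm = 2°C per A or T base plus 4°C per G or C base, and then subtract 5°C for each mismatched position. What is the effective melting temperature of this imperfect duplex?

Primer base counts: A=4, T=7, G=3, C=5 → A+T=11, G+C=8
Perfect-match Tm = 2(11) + 4(8) = 22 + 32 = 54°C
Mismatches (positions where the bases are not complementary): 2 (at positions 5, 8)
Effective Tm = 54 − 2×5 = 54 − 10 = 44°C

44°C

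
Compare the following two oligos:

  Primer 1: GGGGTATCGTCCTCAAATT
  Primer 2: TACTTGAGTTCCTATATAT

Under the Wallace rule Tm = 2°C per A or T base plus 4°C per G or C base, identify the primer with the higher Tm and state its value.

Primer 1: A+T=10, G+C=9 → Tm = 2(10)+4(9) = 56°C
Primer 2: A+T=14, G+C=5 → Tm = 2(14)+4(5) = 48°C
56°C vs 48°C → primer 1 is higher.

Primer 1, 56°C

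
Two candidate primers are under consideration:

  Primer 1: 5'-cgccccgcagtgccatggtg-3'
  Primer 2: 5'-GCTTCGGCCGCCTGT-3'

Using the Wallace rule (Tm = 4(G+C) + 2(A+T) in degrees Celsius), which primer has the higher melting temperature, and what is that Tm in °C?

Primer 1, 70°C

Primer 1: A+T=5, G+C=15 → Tm = 2(5)+4(15) = 70°C
Primer 2: A+T=4, G+C=11 → Tm = 2(4)+4(11) = 52°C
70°C vs 52°C → primer 1 is higher.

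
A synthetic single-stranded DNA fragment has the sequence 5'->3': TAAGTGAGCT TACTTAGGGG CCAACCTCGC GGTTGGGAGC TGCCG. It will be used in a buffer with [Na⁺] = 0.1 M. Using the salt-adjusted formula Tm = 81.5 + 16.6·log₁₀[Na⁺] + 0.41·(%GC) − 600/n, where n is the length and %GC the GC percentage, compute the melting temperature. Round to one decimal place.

Length n = 45. Counting bases: C=11, A=8, G=16, T=10
G+C = 27, so %GC = 27/45 × 100 = 60%
Salt term: 16.6 × (-1) = -16.6
GC term: 0.41 × 60 = 24.6; length term: −600/45 = −13.333
Tm = 81.5 + (-16.6) + 24.6 − 13.333 = 76.167 → 76.2°C

76.2°C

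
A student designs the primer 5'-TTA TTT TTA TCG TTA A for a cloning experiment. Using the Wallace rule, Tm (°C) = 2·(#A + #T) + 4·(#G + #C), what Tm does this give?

Scanning the sequence gives G=1, A=4, C=1, T=10.
A+T = 14, G+C = 2
Tm = 4·2 + 2·14 = 8 + 28 = 36°C

36°C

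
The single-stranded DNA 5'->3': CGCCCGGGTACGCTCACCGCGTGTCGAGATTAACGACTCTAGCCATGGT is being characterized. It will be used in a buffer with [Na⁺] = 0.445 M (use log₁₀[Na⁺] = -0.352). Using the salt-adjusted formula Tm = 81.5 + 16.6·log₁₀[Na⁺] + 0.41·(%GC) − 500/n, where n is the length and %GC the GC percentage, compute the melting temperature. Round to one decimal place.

90.6°C

Length n = 49. Scanning the sequence gives A=9, G=14, T=10, C=16.
G+C = 30, so %GC = 30/49 × 100 = 61.224%
Salt term: 16.6 × (-0.352) = -5.843
GC term: 0.41 × 61.224 = 25.102; length term: −500/49 = −10.204
Tm = 81.5 + (-5.843) + 25.102 − 10.204 = 90.555 → 90.6°C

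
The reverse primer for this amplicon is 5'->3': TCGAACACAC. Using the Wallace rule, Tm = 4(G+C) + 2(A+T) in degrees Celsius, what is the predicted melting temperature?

30°C

C=4, T=1, G=1, A=4
AT pairs contribute 5, GC pairs contribute 5.
Tm = 2×5 + 4×5 = 30°C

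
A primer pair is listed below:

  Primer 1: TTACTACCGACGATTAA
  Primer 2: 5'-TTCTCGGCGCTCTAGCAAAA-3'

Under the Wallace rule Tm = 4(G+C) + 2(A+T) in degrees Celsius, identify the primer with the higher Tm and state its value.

Primer 2, 60°C

Primer 1: A+T=11, G+C=6 → Tm = 2(11)+4(6) = 46°C
Primer 2: A+T=10, G+C=10 → Tm = 2(10)+4(10) = 60°C
46°C vs 60°C → primer 2 is higher.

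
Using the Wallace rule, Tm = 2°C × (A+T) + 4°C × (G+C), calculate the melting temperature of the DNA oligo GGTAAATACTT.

C=1, T=4, G=2, A=4
A+T = 8, G+C = 3
Tm = 2×8 + 4×3 = 28°C

28°C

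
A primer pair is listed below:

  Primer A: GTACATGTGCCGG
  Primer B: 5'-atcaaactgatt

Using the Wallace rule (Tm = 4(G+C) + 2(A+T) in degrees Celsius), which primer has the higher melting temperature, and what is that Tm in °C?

Primer A: A+T=5, G+C=8 → Tm = 2(5)+4(8) = 42°C
Primer B: A+T=9, G+C=3 → Tm = 2(9)+4(3) = 30°C
42°C vs 30°C → primer A is higher.

Primer A, 42°C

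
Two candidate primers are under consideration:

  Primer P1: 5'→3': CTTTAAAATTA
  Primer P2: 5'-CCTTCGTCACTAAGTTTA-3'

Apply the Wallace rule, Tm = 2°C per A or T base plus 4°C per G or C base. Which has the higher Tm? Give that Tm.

Primer P2, 50°C

Primer P1: A+T=10, G+C=1 → Tm = 2(10)+4(1) = 24°C
Primer P2: A+T=11, G+C=7 → Tm = 2(11)+4(7) = 50°C
24°C vs 50°C → primer P2 is higher.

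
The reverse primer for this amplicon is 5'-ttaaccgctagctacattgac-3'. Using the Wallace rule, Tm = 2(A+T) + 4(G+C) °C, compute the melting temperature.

60°C

Base counts: T=6, G=3, C=6, A=6
A+T = 12, G+C = 9
Tm = 4·9 + 2·12 = 36 + 24 = 60°C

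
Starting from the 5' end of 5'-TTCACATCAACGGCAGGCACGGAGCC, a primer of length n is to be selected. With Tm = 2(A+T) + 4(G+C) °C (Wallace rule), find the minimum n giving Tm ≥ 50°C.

n = 17

First 16 bases: TTCACATCAACGGCAG → Tm = 48°C (< 50°C)
First 17 bases: TTCACATCAACGGCAGG → Tm = 52°C (≥ 50°C)
Each additional base adds 2°C (A/T) or 4°C (G/C), so Tm is non-decreasing in n; n = 17 is the first length to reach 50°C.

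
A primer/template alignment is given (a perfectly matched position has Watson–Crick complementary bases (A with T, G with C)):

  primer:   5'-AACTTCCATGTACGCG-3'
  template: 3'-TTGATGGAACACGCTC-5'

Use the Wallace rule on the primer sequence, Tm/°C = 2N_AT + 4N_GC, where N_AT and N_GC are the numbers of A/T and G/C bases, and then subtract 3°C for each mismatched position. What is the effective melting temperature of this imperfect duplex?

Primer base counts: A=4, T=4, G=3, C=5 → A+T=8, G+C=8
Perfect-match Tm = 2(8) + 4(8) = 16 + 32 = 48°C
Mismatches (positions where the bases are not complementary): 4 (at positions 5, 8, 12, 15)
Effective Tm = 48 − 4×3 = 48 − 12 = 36°C

36°C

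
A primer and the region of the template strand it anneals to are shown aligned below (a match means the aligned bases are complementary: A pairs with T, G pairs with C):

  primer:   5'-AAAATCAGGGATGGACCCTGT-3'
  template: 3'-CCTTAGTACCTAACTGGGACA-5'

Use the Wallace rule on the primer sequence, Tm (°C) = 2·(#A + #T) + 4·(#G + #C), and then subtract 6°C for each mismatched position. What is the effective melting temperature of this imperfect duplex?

38°C

Primer base counts: A=7, T=4, G=6, C=4 → A+T=11, G+C=10
Perfect-match Tm = 2(11) + 4(10) = 22 + 40 = 62°C
Mismatches (positions where the bases are not complementary): 4 (at positions 1, 2, 8, 13)
Effective Tm = 62 − 4×6 = 62 − 24 = 38°C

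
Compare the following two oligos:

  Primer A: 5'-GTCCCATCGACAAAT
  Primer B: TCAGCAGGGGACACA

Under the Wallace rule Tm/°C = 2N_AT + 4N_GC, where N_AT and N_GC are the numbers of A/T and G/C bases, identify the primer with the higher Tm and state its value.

Primer A: A+T=8, G+C=7 → Tm = 2(8)+4(7) = 44°C
Primer B: A+T=6, G+C=9 → Tm = 2(6)+4(9) = 48°C
44°C vs 48°C → primer B is higher.

Primer B, 48°C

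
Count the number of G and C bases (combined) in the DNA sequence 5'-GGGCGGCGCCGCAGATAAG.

Counting bases: C=5, A=4, G=9, T=1
Total G or C: 9 + 5 = 14

14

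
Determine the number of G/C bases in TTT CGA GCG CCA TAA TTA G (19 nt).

8

Counting bases: C=4, T=6, A=5, G=4
G+C = 4 + 4 = 8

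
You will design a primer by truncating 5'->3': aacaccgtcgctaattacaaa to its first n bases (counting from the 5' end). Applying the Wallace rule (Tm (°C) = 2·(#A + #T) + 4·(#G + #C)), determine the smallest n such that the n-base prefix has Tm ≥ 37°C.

n = 12

First 11 bases: AACACCGTCGC → Tm = 36°C (< 37°C)
First 12 bases: AACACCGTCGCT → Tm = 38°C (≥ 37°C)
Each additional base adds 2°C (A/T) or 4°C (G/C), so Tm is non-decreasing in n; n = 12 is the first length to reach 37°C.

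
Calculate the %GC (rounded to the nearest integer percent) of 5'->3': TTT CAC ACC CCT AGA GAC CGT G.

Counting bases: G=4, C=8, A=5, T=5
G+C = 4 + 8 = 12 out of 22 bases
%GC = 12/22 × 100 = 54.55% ≈ 55%

55%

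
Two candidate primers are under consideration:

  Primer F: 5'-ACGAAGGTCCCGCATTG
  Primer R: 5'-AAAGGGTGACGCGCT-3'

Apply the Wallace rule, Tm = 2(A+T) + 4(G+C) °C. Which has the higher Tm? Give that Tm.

Primer F, 54°C

Primer F: A+T=7, G+C=10 → Tm = 2(7)+4(10) = 54°C
Primer R: A+T=6, G+C=9 → Tm = 2(6)+4(9) = 48°C
54°C vs 48°C → primer F is higher.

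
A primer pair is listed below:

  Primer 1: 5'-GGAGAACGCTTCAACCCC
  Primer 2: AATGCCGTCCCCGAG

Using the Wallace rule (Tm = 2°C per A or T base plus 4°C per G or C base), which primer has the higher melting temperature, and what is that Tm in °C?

Primer 1: A+T=7, G+C=11 → Tm = 2(7)+4(11) = 58°C
Primer 2: A+T=5, G+C=10 → Tm = 2(5)+4(10) = 50°C
58°C vs 50°C → primer 1 is higher.

Primer 1, 58°C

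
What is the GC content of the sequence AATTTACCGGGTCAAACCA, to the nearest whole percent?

42%

Scanning the sequence gives G=3, C=5, A=7, T=4.
G+C = 3 + 5 = 8 out of 19 bases
%GC = 8/19 × 100 = 42.11% ≈ 42%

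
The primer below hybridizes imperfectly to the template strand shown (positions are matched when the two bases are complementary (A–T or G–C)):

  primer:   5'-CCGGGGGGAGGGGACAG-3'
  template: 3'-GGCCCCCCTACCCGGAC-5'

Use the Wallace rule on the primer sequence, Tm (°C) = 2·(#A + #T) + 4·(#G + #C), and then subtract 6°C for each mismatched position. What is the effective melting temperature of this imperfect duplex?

44°C

Primer base counts: A=3, T=0, G=11, C=3 → A+T=3, G+C=14
Perfect-match Tm = 2(3) + 4(14) = 6 + 56 = 62°C
Mismatches (positions where the bases are not complementary): 3 (at positions 10, 14, 16)
Effective Tm = 62 − 3×6 = 62 − 18 = 44°C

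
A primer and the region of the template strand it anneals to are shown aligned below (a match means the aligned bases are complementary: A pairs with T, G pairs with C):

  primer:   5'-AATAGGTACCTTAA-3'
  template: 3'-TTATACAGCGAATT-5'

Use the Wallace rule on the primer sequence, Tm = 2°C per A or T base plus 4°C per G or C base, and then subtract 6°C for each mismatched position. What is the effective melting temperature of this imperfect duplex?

Primer base counts: A=6, T=4, G=2, C=2 → A+T=10, G+C=4
Perfect-match Tm = 2(10) + 4(4) = 20 + 16 = 36°C
Mismatches (positions where the bases are not complementary): 3 (at positions 5, 8, 9)
Effective Tm = 36 − 3×6 = 36 − 18 = 18°C

18°C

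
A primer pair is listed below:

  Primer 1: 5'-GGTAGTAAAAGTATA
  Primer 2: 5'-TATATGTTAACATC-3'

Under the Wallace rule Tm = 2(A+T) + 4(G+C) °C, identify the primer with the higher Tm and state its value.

Primer 1, 38°C

Primer 1: A+T=11, G+C=4 → Tm = 2(11)+4(4) = 38°C
Primer 2: A+T=11, G+C=3 → Tm = 2(11)+4(3) = 34°C
38°C vs 34°C → primer 1 is higher.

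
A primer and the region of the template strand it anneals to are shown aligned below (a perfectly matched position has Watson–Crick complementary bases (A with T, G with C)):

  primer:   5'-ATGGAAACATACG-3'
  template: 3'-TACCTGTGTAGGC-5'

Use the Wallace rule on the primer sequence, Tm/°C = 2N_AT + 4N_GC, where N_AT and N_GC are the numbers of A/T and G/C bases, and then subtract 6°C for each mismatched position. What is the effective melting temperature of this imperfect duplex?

Primer base counts: A=6, T=2, G=3, C=2 → A+T=8, G+C=5
Perfect-match Tm = 2(8) + 4(5) = 16 + 20 = 36°C
Mismatches (positions where the bases are not complementary): 2 (at positions 6, 11)
Effective Tm = 36 − 2×6 = 36 − 12 = 24°C

24°C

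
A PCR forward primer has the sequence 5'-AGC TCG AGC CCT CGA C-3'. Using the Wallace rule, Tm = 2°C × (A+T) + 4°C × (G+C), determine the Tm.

Counting bases: C=7, A=3, G=4, T=2
So N_AT = 5 and N_GC = 11.
Tm = 4·11 + 2·5 = 44 + 10 = 54°C

54°C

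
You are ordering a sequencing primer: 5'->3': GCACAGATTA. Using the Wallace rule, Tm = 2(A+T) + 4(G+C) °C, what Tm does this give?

28°C

Counting bases: A=4, C=2, G=2, T=2
So N_AT = 6 and N_GC = 4.
Tm = 2×6 + 4×4 = 28°C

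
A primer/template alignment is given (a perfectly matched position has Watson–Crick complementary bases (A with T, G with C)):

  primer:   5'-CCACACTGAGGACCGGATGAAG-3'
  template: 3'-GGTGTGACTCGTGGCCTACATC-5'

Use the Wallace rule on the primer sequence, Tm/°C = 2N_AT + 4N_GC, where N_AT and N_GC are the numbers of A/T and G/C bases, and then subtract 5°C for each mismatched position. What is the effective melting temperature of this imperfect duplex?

60°C

Primer base counts: A=7, T=2, G=7, C=6 → A+T=9, G+C=13
Perfect-match Tm = 2(9) + 4(13) = 18 + 52 = 70°C
Mismatches (positions where the bases are not complementary): 2 (at positions 11, 20)
Effective Tm = 70 − 2×5 = 70 − 10 = 60°C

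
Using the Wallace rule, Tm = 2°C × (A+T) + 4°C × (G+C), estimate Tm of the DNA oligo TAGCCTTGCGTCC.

42°C

C=5, A=1, T=4, G=3
So N_AT = 5 and N_GC = 8.
Tm = 4·8 + 2·5 = 32 + 10 = 42°C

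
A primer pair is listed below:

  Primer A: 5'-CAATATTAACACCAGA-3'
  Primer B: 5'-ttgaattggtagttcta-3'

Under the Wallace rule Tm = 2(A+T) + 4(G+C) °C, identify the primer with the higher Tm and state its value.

Primer B, 44°C

Primer A: A+T=11, G+C=5 → Tm = 2(11)+4(5) = 42°C
Primer B: A+T=12, G+C=5 → Tm = 2(12)+4(5) = 44°C
42°C vs 44°C → primer B is higher.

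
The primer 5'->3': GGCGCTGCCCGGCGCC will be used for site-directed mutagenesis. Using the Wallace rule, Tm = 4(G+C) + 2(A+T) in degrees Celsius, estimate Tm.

A=0, C=8, G=7, T=1
So N_AT = 1 and N_GC = 15.
Tm = 2(1) + 4(15) = 2 + 60 = 62°C

62°C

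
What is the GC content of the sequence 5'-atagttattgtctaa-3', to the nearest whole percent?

Scanning the sequence gives A=5, G=2, T=7, C=1.
G+C = 2 + 1 = 3 out of 15 bases
%GC = 3/15 × 100 = 20% ≈ 20%

20%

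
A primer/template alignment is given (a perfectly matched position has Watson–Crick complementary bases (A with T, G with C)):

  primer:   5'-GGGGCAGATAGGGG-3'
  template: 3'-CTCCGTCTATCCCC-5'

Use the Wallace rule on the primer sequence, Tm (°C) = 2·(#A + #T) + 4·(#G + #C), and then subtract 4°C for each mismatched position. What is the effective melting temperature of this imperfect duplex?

44°C

Primer base counts: A=3, T=1, G=9, C=1 → A+T=4, G+C=10
Perfect-match Tm = 2(4) + 4(10) = 8 + 40 = 48°C
Mismatches (positions where the bases are not complementary): 1 (at position 2)
Effective Tm = 48 − 1×4 = 48 − 4 = 44°C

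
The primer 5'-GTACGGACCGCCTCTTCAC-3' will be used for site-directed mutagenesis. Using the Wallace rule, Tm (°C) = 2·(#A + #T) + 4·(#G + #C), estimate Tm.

A=3, T=4, G=4, C=8
So N_AT = 7 and N_GC = 12.
Tm = 2(7) + 4(12) = 14 + 48 = 62°C

62°C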